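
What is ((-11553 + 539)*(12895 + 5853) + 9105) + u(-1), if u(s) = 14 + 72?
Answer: -206481281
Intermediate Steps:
u(s) = 86
((-11553 + 539)*(12895 + 5853) + 9105) + u(-1) = ((-11553 + 539)*(12895 + 5853) + 9105) + 86 = (-11014*18748 + 9105) + 86 = (-206490472 + 9105) + 86 = -206481367 + 86 = -206481281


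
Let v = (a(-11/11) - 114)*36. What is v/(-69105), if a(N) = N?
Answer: 276/4607 ≈ 0.059909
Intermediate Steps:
v = -4140 (v = (-11/11 - 114)*36 = (-11*1/11 - 114)*36 = (-1 - 114)*36 = -115*36 = -4140)
v/(-69105) = -4140/(-69105) = -4140*(-1/69105) = 276/4607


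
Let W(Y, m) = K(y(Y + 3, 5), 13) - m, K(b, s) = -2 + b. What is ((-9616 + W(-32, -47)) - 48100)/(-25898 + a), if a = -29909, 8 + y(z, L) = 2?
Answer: 57677/55807 ≈ 1.0335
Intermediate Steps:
y(z, L) = -6 (y(z, L) = -8 + 2 = -6)
W(Y, m) = -8 - m (W(Y, m) = (-2 - 6) - m = -8 - m)
((-9616 + W(-32, -47)) - 48100)/(-25898 + a) = ((-9616 + (-8 - 1*(-47))) - 48100)/(-25898 - 29909) = ((-9616 + (-8 + 47)) - 48100)/(-55807) = ((-9616 + 39) - 48100)*(-1/55807) = (-9577 - 48100)*(-1/55807) = -57677*(-1/55807) = 57677/55807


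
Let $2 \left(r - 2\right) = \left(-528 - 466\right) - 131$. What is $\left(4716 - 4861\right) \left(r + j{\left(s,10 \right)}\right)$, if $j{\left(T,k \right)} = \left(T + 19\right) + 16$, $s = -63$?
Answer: $\frac{170665}{2} \approx 85333.0$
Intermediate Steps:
$j{\left(T,k \right)} = 35 + T$ ($j{\left(T,k \right)} = \left(19 + T\right) + 16 = 35 + T$)
$r = - \frac{1121}{2}$ ($r = 2 + \frac{\left(-528 - 466\right) - 131}{2} = 2 + \frac{-994 - 131}{2} = 2 + \frac{1}{2} \left(-1125\right) = 2 - \frac{1125}{2} = - \frac{1121}{2} \approx -560.5$)
$\left(4716 - 4861\right) \left(r + j{\left(s,10 \right)}\right) = \left(4716 - 4861\right) \left(- \frac{1121}{2} + \left(35 - 63\right)\right) = - 145 \left(- \frac{1121}{2} - 28\right) = \left(-145\right) \left(- \frac{1177}{2}\right) = \frac{170665}{2}$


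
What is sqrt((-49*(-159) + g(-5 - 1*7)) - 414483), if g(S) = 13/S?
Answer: I*sqrt(14640951)/6 ≈ 637.72*I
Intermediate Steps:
sqrt((-49*(-159) + g(-5 - 1*7)) - 414483) = sqrt((-49*(-159) + 13/(-5 - 1*7)) - 414483) = sqrt((7791 + 13/(-5 - 7)) - 414483) = sqrt((7791 + 13/(-12)) - 414483) = sqrt((7791 + 13*(-1/12)) - 414483) = sqrt((7791 - 13/12) - 414483) = sqrt(93479/12 - 414483) = sqrt(-4880317/12) = I*sqrt(14640951)/6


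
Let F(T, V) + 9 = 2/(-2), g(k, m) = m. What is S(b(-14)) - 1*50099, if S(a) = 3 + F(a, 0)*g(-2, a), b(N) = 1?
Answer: -50106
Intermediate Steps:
F(T, V) = -10 (F(T, V) = -9 + 2/(-2) = -9 + 2*(-1/2) = -9 - 1 = -10)
S(a) = 3 - 10*a
S(b(-14)) - 1*50099 = (3 - 10*1) - 1*50099 = (3 - 10) - 50099 = -7 - 50099 = -50106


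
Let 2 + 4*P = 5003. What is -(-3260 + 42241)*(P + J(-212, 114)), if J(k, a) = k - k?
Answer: -194943981/4 ≈ -4.8736e+7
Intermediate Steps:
P = 5001/4 (P = -½ + (¼)*5003 = -½ + 5003/4 = 5001/4 ≈ 1250.3)
J(k, a) = 0
-(-3260 + 42241)*(P + J(-212, 114)) = -(-3260 + 42241)*(5001/4 + 0) = -38981*5001/4 = -1*194943981/4 = -194943981/4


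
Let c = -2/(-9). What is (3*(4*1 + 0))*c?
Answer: 8/3 ≈ 2.6667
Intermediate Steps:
c = 2/9 (c = -2*(-1/9) = 2/9 ≈ 0.22222)
(3*(4*1 + 0))*c = (3*(4*1 + 0))*(2/9) = (3*(4 + 0))*(2/9) = (3*4)*(2/9) = 12*(2/9) = 8/3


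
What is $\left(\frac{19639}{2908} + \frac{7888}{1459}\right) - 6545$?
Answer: $- \frac{27717351135}{4242772} \approx -6532.8$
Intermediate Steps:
$\left(\frac{19639}{2908} + \frac{7888}{1459}\right) - 6545 = \frac{51591605}{4242772} - 6545 = - \frac{27717351135}{4242772}$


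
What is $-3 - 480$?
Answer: $-483$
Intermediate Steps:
$-3 - 480 = -483$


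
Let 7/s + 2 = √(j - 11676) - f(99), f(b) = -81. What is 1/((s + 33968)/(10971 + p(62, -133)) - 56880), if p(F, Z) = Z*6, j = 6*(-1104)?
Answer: 10173*(-10*√183 + 79*I)/(-45709895481*I + 5786062720*√183) ≈ -1.7582e-5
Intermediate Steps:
j = -6624
p(F, Z) = 6*Z
s = 7/(79 + 10*I*√183) (s = 7/(-2 + (√(-6624 - 11676) - 1*(-81))) = 7/(-2 + (√(-18300) + 81)) = 7/(-2 + (10*I*√183 + 81)) = 7/(-2 + (81 + 10*I*√183)) = 7/(79 + 10*I*√183) ≈ 0.022534 - 0.038586*I)
1/((s + 33968)/(10971 + p(62, -133)) - 56880) = 1/(((553/24541 - 70*I*√183/24541) + 33968)/(10971 + 6*(-133)) - 56880) = 1/((833609241/24541 - 70*I*√183/24541)/(10971 - 798) - 56880) = 1/((833609241/24541 - 70*I*√183/24541)/10173 - 56880) = 1/((833609241/24541 - 70*I*√183/24541)*(1/10173) - 56880) = 1/((277869747/83218531 - 70*I*√183/249655593) - 56880) = 1/(-4733192173533/83218531 - 70*I*√183/249655593)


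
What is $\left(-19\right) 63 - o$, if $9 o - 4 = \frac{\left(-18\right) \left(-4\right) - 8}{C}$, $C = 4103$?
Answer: $- \frac{14739365}{12309} \approx -1197.4$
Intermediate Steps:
$o = \frac{5492}{12309}$ ($o = \frac{4}{9} + \frac{\left(\left(-18\right) \left(-4\right) - 8\right) \frac{1}{4103}}{9} = \frac{4}{9} + \frac{\left(72 - 8\right) \frac{1}{4103}}{9} = \frac{4}{9} + \frac{64 \cdot \frac{1}{4103}}{9} = \frac{4}{9} + \frac{1}{9} \cdot \frac{64}{4103} = \frac{4}{9} + \frac{64}{36927} = \frac{5492}{12309} \approx 0.44618$)
$\left(-19\right) 63 - o = \left(-19\right) 63 - \frac{5492}{12309} = -1197 - \frac{5492}{12309} = - \frac{14739365}{12309}$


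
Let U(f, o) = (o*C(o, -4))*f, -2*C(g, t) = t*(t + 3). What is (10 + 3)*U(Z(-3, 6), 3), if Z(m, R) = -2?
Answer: 156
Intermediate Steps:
C(g, t) = -t*(3 + t)/2 (C(g, t) = -t*(t + 3)/2 = -t*(3 + t)/2)
U(f, o) = -2*f*o (U(f, o) = (o*(-½*(-4)*(3 - 4)))*f = (o*(-½*(-4)*(-1)))*f = (o*(-2))*f = (-2*o)*f = -2*f*o)
(10 + 3)*U(Z(-3, 6), 3) = (10 + 3)*(-2*(-2)*3) = 13*12 = 156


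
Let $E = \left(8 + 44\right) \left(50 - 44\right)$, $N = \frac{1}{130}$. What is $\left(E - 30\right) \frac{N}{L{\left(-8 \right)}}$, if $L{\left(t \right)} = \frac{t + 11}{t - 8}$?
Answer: $- \frac{752}{65} \approx -11.569$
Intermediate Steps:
$N = \frac{1}{130} \approx 0.0076923$
$E = 312$ ($E = 52 \cdot 6 = 312$)
$L{\left(t \right)} = \frac{11 + t}{-8 + t}$
$\left(E - 30\right) \frac{N}{L{\left(-8 \right)}} = \left(312 - 30\right) \frac{1}{130 \frac{11 - 8}{-8 - 8}} = 282 \frac{1}{130 \frac{1}{-16} \cdot 3} = 282 \frac{1}{130 \left(\left(- \frac{1}{16}\right) 3\right)} = 282 \frac{1}{130 \left(- \frac{3}{16}\right)} = 282 \cdot \frac{1}{130} \left(- \frac{16}{3}\right) = 282 \left(- \frac{8}{195}\right) = - \frac{752}{65}$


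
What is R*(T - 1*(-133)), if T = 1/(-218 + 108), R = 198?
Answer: 131661/5 ≈ 26332.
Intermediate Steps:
T = -1/110 (T = 1/(-110) = -1/110 ≈ -0.0090909)
R*(T - 1*(-133)) = 198*(-1/110 - 1*(-133)) = 198*(-1/110 + 133) = 198*(14629/110) = 131661/5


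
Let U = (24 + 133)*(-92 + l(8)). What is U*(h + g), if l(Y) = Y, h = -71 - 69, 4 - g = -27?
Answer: 1437492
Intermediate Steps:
g = 31 (g = 4 - 1*(-27) = 4 + 27 = 31)
h = -140
U = -13188 (U = (24 + 133)*(-92 + 8) = 157*(-84) = -13188)
U*(h + g) = -13188*(-140 + 31) = -13188*(-109) = 1437492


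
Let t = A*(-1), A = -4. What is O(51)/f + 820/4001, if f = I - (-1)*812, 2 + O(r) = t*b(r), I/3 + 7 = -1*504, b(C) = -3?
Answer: 92462/412103 ≈ 0.22437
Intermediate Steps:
I = -1533 (I = -21 + 3*(-1*504) = -21 + 3*(-504) = -21 - 1512 = -1533)
t = 4 (t = -4*(-1) = 4)
O(r) = -14 (O(r) = -2 + 4*(-3) = -2 - 12 = -14)
f = -721 (f = -1533 - (-1)*812 = -1533 - 1*(-812) = -1533 + 812 = -721)
O(51)/f + 820/4001 = -14/(-721) + 820/4001 = -14*(-1/721) + 820*(1/4001) = 2/103 + 820/4001 = 92462/412103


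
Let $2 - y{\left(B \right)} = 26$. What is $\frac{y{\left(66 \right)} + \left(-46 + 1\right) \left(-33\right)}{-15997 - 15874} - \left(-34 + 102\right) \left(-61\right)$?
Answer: $\frac{132199447}{31871} \approx 4148.0$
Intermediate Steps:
$y{\left(B \right)} = -24$ ($y{\left(B \right)} = 2 - 26 = -24$)
$\frac{y{\left(66 \right)} + \left(-46 + 1\right) \left(-33\right)}{-15997 - 15874} - \left(-34 + 102\right) \left(-61\right) = \frac{-24 + \left(-46 + 1\right) \left(-33\right)}{-15997 - 15874} - \left(-34 + 102\right) \left(-61\right) = \frac{-24 - -1485}{-31871} - 68 \left(-61\right) = \left(-24 + 1485\right) \left(- \frac{1}{31871}\right) - -4148 = 1461 \left(- \frac{1}{31871}\right) + 4148 = - \frac{1461}{31871} + 4148 = \frac{132199447}{31871}$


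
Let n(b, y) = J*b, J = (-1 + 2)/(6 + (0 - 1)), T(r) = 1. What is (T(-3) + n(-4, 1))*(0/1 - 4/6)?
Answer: -2/15 ≈ -0.13333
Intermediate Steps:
J = ⅕ (J = 1/(6 - 1) = 1/5 = 1*(⅕) = ⅕ ≈ 0.20000)
n(b, y) = b/5
(T(-3) + n(-4, 1))*(0/1 - 4/6) = (1 + (⅕)*(-4))*(0/1 - 4/6) = (1 - ⅘)*(0*1 - 4*⅙) = (0 - ⅔)/5 = (⅕)*(-⅔) = -2/15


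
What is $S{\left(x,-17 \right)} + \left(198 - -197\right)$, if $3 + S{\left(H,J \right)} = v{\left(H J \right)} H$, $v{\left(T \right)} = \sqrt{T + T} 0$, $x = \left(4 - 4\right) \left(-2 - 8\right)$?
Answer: $392$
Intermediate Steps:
$x = 0$ ($x = 0 \left(-10\right) = 0$)
$v{\left(T \right)} = 0$ ($v{\left(T \right)} = \sqrt{2 T} 0 = \sqrt{2} \sqrt{T} 0 = 0$)
$S{\left(H,J \right)} = -3$ ($S{\left(H,J \right)} = -3 + 0 H = -3 + 0 = -3$)
$S{\left(x,-17 \right)} + \left(198 - -197\right) = -3 + \left(198 - -197\right) = -3 + \left(198 + 197\right) = -3 + 395 = 392$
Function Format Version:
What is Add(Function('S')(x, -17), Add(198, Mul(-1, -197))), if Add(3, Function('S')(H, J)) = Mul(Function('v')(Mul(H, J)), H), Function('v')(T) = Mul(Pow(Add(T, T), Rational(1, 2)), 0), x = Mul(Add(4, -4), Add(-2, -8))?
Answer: 392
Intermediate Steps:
x = 0 (x = Mul(0, -10) = 0)
Function('v')(T) = 0 (Function('v')(T) = Mul(Pow(Mul(2, T), Rational(1, 2)), 0) = Mul(Mul(Pow(2, Rational(1, 2)), Pow(T, Rational(1, 2))), 0) = 0)
Function('S')(H, J) = -3 (Function('S')(H, J) = Add(-3, Mul(0, H)) = Add(-3, 0) = -3)
Add(Function('S')(x, -17), Add(198, Mul(-1, -197))) = Add(-3, Add(198, Mul(-1, -197))) = Add(-3, Add(198, 197)) = Add(-3, 395) = 392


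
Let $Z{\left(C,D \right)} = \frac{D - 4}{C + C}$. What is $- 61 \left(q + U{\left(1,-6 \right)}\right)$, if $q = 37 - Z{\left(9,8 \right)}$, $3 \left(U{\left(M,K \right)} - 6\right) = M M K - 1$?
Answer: $- \frac{22204}{9} \approx -2467.1$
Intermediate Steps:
$U{\left(M,K \right)} = \frac{17}{3} + \frac{K M^{2}}{3}$ ($U{\left(M,K \right)} = 6 + \frac{M M K - 1}{3} = 6 + \frac{M^{2} K - 1}{3} = 6 + \frac{K M^{2} - 1}{3} = 6 + \frac{-1 + K M^{2}}{3} = 6 + \left(- \frac{1}{3} + \frac{K M^{2}}{3}\right) = \frac{17}{3} + \frac{K M^{2}}{3}$)
$Z{\left(C,D \right)} = \frac{-4 + D}{2 C}$
$q = \frac{331}{9}$ ($q = 37 - \frac{-4 + 8}{2 \cdot 9} = 37 - \frac{1}{2} \cdot \frac{1}{9} \cdot 4 = 37 - \frac{2}{9} = \frac{331}{9} \approx 36.778$)
$- 61 \left(q + U{\left(1,-6 \right)}\right) = - 61 \left(\frac{331}{9} + \left(\frac{17}{3} + \frac{1}{3} \left(-6\right) 1^{2}\right)\right) = - 61 \left(\frac{331}{9} + \left(\frac{17}{3} + \frac{1}{3} \left(-6\right) 1\right)\right) = - 61 \left(\frac{331}{9} + \left(\frac{17}{3} - 2\right)\right) = - 61 \left(\frac{331}{9} + \frac{11}{3}\right) = \left(-61\right) \frac{364}{9} = - \frac{22204}{9}$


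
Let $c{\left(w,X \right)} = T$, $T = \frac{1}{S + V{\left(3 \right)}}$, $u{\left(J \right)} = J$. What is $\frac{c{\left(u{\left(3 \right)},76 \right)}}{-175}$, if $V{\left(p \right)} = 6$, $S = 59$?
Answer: $- \frac{1}{11375} \approx -8.7912 \cdot 10^{-5}$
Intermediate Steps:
$T = \frac{1}{65}$ ($T = \frac{1}{59 + 6} = \frac{1}{65} \approx 0.015385$)
$c{\left(w,X \right)} = \frac{1}{65}$
$\frac{c{\left(u{\left(3 \right)},76 \right)}}{-175} = \frac{1}{65 \left(-175\right)} = \frac{1}{65} \left(- \frac{1}{175}\right) = - \frac{1}{11375}$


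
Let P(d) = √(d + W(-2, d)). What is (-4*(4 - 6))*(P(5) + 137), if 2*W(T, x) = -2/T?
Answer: 1096 + 4*√22 ≈ 1114.8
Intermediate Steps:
W(T, x) = -1/T (W(T, x) = (-2/T)/2 = -1/T)
P(d) = √(½ + d) (P(d) = √(d - 1/(-2)) = √(d - 1*(-½)) = √(d + ½) = √(½ + d))
(-4*(4 - 6))*(P(5) + 137) = (-4*(4 - 6))*(√(2 + 4*5)/2 + 137) = (-4*(-2))*(√(2 + 20)/2 + 137) = 8*(√22/2 + 137) = 8*(137 + √22/2) = 1096 + 4*√22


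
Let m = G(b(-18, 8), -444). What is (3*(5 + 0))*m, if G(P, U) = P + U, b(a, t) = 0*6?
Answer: -6660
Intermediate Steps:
b(a, t) = 0
m = -444 (m = 0 - 444 = -444)
(3*(5 + 0))*m = (3*(5 + 0))*(-444) = (3*5)*(-444) = 15*(-444) = -6660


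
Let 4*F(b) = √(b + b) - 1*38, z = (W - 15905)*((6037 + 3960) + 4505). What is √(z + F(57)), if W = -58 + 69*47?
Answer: √(-737861798 + √114)/2 ≈ 13582.0*I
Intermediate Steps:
W = 3185 (W = -58 + 3243 = 3185)
z = -184465440 (z = (3185 - 15905)*((6037 + 3960) + 4505) = -12720*(9997 + 4505) = -12720*14502 = -184465440)
F(b) = -19/2 + √2*√b/4 (F(b) = (√(b + b) - 1*38)/4 = (√(2*b) - 38)/4 = (√2*√b - 38)/4 = (-38 + √2*√b)/4 = -19/2 + √2*√b/4)
√(z + F(57)) = √(-184465440 + (-19/2 + √2*√57/4)) = √(-184465440 + (-19/2 + √114/4)) = √(-368930899/2 + √114/4)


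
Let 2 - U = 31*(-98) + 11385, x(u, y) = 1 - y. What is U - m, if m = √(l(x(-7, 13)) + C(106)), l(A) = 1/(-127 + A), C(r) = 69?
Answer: -8345 - √1333010/139 ≈ -8353.3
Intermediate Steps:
U = -8345 (U = 2 - (31*(-98) + 11385) = 2 - (-3038 + 11385) = 2 - 1*8347 = 2 - 8347 = -8345)
m = √1333010/139 (m = √(1/(-127 + (1 - 1*13)) + 69) = √(1/(-127 + (1 - 13)) + 69) = √(1/(-127 - 12) + 69) = √(1/(-139) + 69) = √(-1/139 + 69) = √(9590/139) = √1333010/139 ≈ 8.3062)
U - m = -8345 - √1333010/139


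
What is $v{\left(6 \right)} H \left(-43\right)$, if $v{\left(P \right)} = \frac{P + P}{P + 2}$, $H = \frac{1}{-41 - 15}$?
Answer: $\frac{129}{112} \approx 1.1518$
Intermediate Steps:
$H = - \frac{1}{56}$ ($H = \frac{1}{-56} = - \frac{1}{56} \approx -0.017857$)
$v{\left(P \right)} = \frac{2 P}{2 + P}$
$v{\left(6 \right)} H \left(-43\right) = 2 \cdot 6 \frac{1}{2 + 6} \left(- \frac{1}{56}\right) \left(-43\right) = 2 \cdot 6 \cdot \frac{1}{8} \left(- \frac{1}{56}\right) \left(-43\right) = \frac{3}{2} \left(- \frac{1}{56}\right) \left(-43\right) = \left(- \frac{3}{112}\right) \left(-43\right) = \frac{129}{112}$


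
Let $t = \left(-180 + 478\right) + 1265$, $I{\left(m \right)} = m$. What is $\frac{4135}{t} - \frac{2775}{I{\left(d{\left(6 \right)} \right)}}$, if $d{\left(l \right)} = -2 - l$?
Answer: $\frac{4370405}{12504} \approx 349.52$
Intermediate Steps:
$t = 1563$ ($t = 298 + 1265 = 1563$)
$\frac{4135}{t} - \frac{2775}{I{\left(d{\left(6 \right)} \right)}} = \frac{4135}{1563} - \frac{2775}{-2 - 6} = 4135 \cdot \frac{1}{1563} - \frac{2775}{-2 - 6} = \frac{4135}{1563} - \frac{2775}{-8} = \frac{4135}{1563} - - \frac{2775}{8} = \frac{4135}{1563} + \frac{2775}{8} = \frac{4370405}{12504}$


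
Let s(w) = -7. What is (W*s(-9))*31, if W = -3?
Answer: 651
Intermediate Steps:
(W*s(-9))*31 = -3*(-7)*31 = 21*31 = 651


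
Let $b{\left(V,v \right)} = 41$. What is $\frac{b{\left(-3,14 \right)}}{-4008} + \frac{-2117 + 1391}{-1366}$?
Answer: $\frac{1426901}{2737464} \approx 0.52125$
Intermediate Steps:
$\frac{b{\left(-3,14 \right)}}{-4008} + \frac{-2117 + 1391}{-1366} = \frac{41}{-4008} + \frac{-2117 + 1391}{-1366} = 41 \left(- \frac{1}{4008}\right) - - \frac{363}{683} = - \frac{41}{4008} + \frac{363}{683} = \frac{1426901}{2737464}$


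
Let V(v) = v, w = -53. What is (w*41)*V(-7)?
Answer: 15211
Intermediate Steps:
(w*41)*V(-7) = -53*41*(-7) = -2173*(-7) = 15211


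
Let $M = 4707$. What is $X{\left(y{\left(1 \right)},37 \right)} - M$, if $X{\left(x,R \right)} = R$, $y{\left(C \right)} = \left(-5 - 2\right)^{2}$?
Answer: $-4670$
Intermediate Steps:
$y{\left(C \right)} = 49$ ($y{\left(C \right)} = \left(-7\right)^{2} = 49$)
$X{\left(y{\left(1 \right)},37 \right)} - M = 37 - 4707 = -4670$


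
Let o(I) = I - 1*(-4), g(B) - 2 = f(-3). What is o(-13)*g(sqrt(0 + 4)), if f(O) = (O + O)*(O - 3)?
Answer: -342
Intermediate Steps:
f(O) = 2*O*(-3 + O) (f(O) = (2*O)*(-3 + O) = 2*O*(-3 + O))
g(B) = 38 (g(B) = 2 + 2*(-3)*(-3 - 3) = 2 + 2*(-3)*(-6) = 2 + 36 = 38)
o(I) = 4 + I (o(I) = I + 4 = 4 + I)
o(-13)*g(sqrt(0 + 4)) = (4 - 13)*38 = -9*38 = -342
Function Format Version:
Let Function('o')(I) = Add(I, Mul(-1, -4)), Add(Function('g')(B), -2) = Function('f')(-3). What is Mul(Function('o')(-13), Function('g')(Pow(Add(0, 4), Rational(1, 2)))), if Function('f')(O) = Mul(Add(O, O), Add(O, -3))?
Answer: -342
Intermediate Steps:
Function('f')(O) = Mul(2, O, Add(-3, O)) (Function('f')(O) = Mul(Mul(2, O), Add(-3, O)) = Mul(2, O, Add(-3, O)))
Function('g')(B) = 38 (Function('g')(B) = Add(2, Mul(2, -3, Add(-3, -3))) = Add(2, Mul(2, -3, -6)) = Add(2, 36) = 38)
Function('o')(I) = Add(4, I) (Function('o')(I) = Add(I, 4) = Add(4, I))
Mul(Function('o')(-13), Function('g')(Pow(Add(0, 4), Rational(1, 2)))) = Mul(Add(4, -13), 38) = Mul(-9, 38) = -342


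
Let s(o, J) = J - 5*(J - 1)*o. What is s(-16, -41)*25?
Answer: -85025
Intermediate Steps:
s(o, J) = J - 5*o*(-1 + J) (s(o, J) = J - 5*(-1 + J)*o = J - 5*o*(-1 + J))
s(-16, -41)*25 = (-41 + 5*(-16) - 5*(-41)*(-16))*25 = (-41 - 80 - 3280)*25 = -3401*25 = -85025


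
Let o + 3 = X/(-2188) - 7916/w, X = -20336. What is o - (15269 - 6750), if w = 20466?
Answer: -47651617876/5597451 ≈ -8513.1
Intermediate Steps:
o = 33067193/5597451 (o = -3 + (-20336/(-2188) - 7916/20466) = -3 + (-20336*(-1/2188) - 7916*1/20466) = -3 + (5084/547 - 3958/10233) = -3 + 49859546/5597451 = 33067193/5597451 ≈ 5.9075)
o - (15269 - 6750) = 33067193/5597451 - (15269 - 6750) = 33067193/5597451 - 1*8519 = 33067193/5597451 - 8519 = -47651617876/5597451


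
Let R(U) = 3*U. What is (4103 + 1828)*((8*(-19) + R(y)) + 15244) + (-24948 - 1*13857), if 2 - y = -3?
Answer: 89560812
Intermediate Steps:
y = 5 (y = 2 - 1*(-3) = 2 + 3 = 5)
(4103 + 1828)*((8*(-19) + R(y)) + 15244) + (-24948 - 1*13857) = (4103 + 1828)*((8*(-19) + 3*5) + 15244) + (-24948 - 1*13857) = 5931*((-152 + 15) + 15244) + (-24948 - 13857) = 5931*(-137 + 15244) - 38805 = 5931*15107 - 38805 = 89599617 - 38805 = 89560812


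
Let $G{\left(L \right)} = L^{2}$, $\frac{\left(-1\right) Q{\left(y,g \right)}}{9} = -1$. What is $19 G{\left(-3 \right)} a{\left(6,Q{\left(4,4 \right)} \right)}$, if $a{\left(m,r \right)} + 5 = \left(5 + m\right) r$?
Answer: $16074$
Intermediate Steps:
$Q{\left(y,g \right)} = 9$ ($Q{\left(y,g \right)} = \left(-9\right) \left(-1\right) = 9$)
$a{\left(m,r \right)} = -5 + r \left(5 + m\right)$ ($a{\left(m,r \right)} = -5 + \left(5 + m\right) r = -5 + r \left(5 + m\right)$)
$19 G{\left(-3 \right)} a{\left(6,Q{\left(4,4 \right)} \right)} = 19 \left(-3\right)^{2} \left(-5 + 5 \cdot 9 + 6 \cdot 9\right) = 19 \cdot 9 \left(-5 + 45 + 54\right) = 171 \cdot 94 = 16074$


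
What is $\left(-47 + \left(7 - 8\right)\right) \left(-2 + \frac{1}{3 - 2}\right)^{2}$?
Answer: $-48$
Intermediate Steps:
$\left(-47 + \left(7 - 8\right)\right) \left(-2 + \frac{1}{3 - 2}\right)^{2} = \left(-47 + \left(7 - 8\right)\right) \left(-2 + 1^{-1}\right)^{2} = \left(-47 - 1\right) \left(-2 + 1\right)^{2} = - 48 \left(-1\right)^{2} = \left(-48\right) 1 = -48$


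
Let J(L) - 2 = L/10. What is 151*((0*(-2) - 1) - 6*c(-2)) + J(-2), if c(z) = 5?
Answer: -23396/5 ≈ -4679.2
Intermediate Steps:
J(L) = 2 + L/10
151*((0*(-2) - 1) - 6*c(-2)) + J(-2) = 151*((0*(-2) - 1) - 6*5) + (2 + (1/10)*(-2)) = 151*((0 - 1) - 30) + (2 - 1/5) = 151*(-1 - 30) + 9/5 = 151*(-31) + 9/5 = -4681 + 9/5 = -23396/5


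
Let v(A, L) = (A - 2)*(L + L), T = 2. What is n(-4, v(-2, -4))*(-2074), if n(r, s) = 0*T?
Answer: 0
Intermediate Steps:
v(A, L) = 2*L*(-2 + A) (v(A, L) = (-2 + A)*(2*L) = 2*L*(-2 + A))
n(r, s) = 0 (n(r, s) = 0*2 = 0)
n(-4, v(-2, -4))*(-2074) = 0*(-2074) = 0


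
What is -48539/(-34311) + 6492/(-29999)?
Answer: 1233374449/1029295689 ≈ 1.1983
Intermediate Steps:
-48539/(-34311) + 6492/(-29999) = -48539*(-1/34311) + 6492*(-1/29999) = 48539/34311 - 6492/29999 = 1233374449/1029295689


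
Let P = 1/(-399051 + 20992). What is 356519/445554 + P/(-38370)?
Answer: 430975730182777/538605124745985 ≈ 0.80017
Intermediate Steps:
P = -1/378059 (P = 1/(-378059) = -1/378059 ≈ -2.6451e-6)
356519/445554 + P/(-38370) = 356519/445554 - 1/378059/(-38370) = 356519*(1/445554) - 1/378059*(-1/38370) = 356519/445554 + 1/14506123830 = 430975730182777/538605124745985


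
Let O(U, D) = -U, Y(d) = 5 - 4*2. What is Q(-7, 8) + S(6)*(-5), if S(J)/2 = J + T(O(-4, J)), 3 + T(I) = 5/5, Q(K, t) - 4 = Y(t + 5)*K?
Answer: -15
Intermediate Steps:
Y(d) = -3 (Y(d) = 5 - 8 = -3)
Q(K, t) = 4 - 3*K
T(I) = -2 (T(I) = -3 + 5/5 = -3 + 5*(⅕) = -3 + 1 = -2)
S(J) = -4 + 2*J (S(J) = 2*(J - 2) = 2*(-2 + J) = -4 + 2*J)
Q(-7, 8) + S(6)*(-5) = (4 - 3*(-7)) + (-4 + 2*6)*(-5) = (4 + 21) + (-4 + 12)*(-5) = 25 + 8*(-5) = 25 - 40 = -15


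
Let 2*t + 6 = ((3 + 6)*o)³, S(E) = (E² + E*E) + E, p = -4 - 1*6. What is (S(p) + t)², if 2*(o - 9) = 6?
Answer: 396954181849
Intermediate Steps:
o = 12 (o = 9 + (½)*6 = 9 + 3 = 12)
p = -10 (p = -4 - 6 = -10)
S(E) = E + 2*E² (S(E) = (E² + E²) + E = 2*E² + E = E + 2*E²)
t = 629853 (t = -3 + ((3 + 6)*12)³/2 = -3 + (9*12)³/2 = -3 + (½)*108³ = -3 + (½)*1259712 = -3 + 629856 = 629853)
(S(p) + t)² = (-10*(1 + 2*(-10)) + 629853)² = (-10*(1 - 20) + 629853)² = (-10*(-19) + 629853)² = (190 + 629853)² = 630043² = 396954181849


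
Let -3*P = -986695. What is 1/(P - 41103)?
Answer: 3/863386 ≈ 3.4747e-6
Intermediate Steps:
P = 986695/3 (P = -⅓*(-986695) = 986695/3 ≈ 3.2890e+5)
1/(P - 41103) = 1/(986695/3 - 41103) = 1/(863386/3) = 3/863386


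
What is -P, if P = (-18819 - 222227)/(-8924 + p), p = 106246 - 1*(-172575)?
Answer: 241046/269897 ≈ 0.89310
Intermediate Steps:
p = 278821 (p = 106246 + 172575 = 278821)
P = -241046/269897 (P = (-18819 - 222227)/(-8924 + 278821) = -241046/269897 ≈ -0.89310)
-P = -1*(-241046/269897) = 241046/269897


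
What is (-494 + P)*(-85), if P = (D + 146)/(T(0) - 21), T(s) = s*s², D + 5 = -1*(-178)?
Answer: 908905/21 ≈ 43281.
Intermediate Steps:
D = 173 (D = -5 - 1*(-178) = -5 + 178 = 173)
T(s) = s³
P = -319/21 (P = (173 + 146)/(0³ - 21) = 319/(0 - 21) = 319/(-21) = 319*(-1/21) = -319/21 ≈ -15.190)
(-494 + P)*(-85) = (-494 - 319/21)*(-85) = -10693/21*(-85) = 908905/21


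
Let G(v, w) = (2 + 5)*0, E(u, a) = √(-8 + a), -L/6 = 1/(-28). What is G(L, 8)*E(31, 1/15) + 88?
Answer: 88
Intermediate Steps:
L = 3/14 (L = -6/(-28) = -6*(-1/28) = 3/14 ≈ 0.21429)
G(v, w) = 0 (G(v, w) = 7*0 = 0)
G(L, 8)*E(31, 1/15) + 88 = 0*√(-8 + 1/15) + 88 = 0*√(-119/15) + 88 = 0*(I*√1785/15) + 88 = 0 + 88 = 88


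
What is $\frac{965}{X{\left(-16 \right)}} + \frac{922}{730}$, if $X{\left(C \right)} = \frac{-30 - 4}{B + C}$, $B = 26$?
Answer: $- \frac{1753288}{6205} \approx -282.56$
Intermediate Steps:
$X{\left(C \right)} = - \frac{34}{26 + C}$ ($X{\left(C \right)} = \frac{-30 - 4}{26 + C} = - \frac{34}{26 + C}$)
$\frac{965}{X{\left(-16 \right)}} + \frac{922}{730} = \frac{965}{\left(-34\right) \frac{1}{26 - 16}} + \frac{922}{730} = \frac{965}{\left(-34\right) \frac{1}{10}} + 922 \cdot \frac{1}{730} = \frac{965}{\left(-34\right) \frac{1}{10}} + \frac{461}{365} = \frac{965}{- \frac{17}{5}} + \frac{461}{365} = 965 \left(- \frac{5}{17}\right) + \frac{461}{365} = - \frac{4825}{17} + \frac{461}{365} = - \frac{1753288}{6205}$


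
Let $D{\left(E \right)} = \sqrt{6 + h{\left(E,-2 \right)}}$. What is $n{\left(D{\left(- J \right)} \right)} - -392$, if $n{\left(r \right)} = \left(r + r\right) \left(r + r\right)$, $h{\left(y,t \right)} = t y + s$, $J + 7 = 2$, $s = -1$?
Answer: $372$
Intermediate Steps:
$J = -5$ ($J = -7 + 2 = -5$)
$h{\left(y,t \right)} = -1 + t y$ ($h{\left(y,t \right)} = t y - 1 = -1 + t y$)
$D{\left(E \right)} = \sqrt{5 - 2 E}$ ($D{\left(E \right)} = \sqrt{6 - \left(1 + 2 E\right)} = \sqrt{5 - 2 E}$)
$n{\left(r \right)} = 4 r^{2}$ ($n{\left(r \right)} = 2 r 2 r = 4 r^{2}$)
$n{\left(D{\left(- J \right)} \right)} - -392 = 4 \left(\sqrt{5 - 2 \left(\left(-1\right) \left(-5\right)\right)}\right)^{2} - -392 = 4 \left(\sqrt{5 - 10}\right)^{2} + 392 = 4 \left(\sqrt{-5}\right)^{2} + 392 = 4 \left(i \sqrt{5}\right)^{2} + 392 = 4 \left(-5\right) + 392 = -20 + 392 = 372$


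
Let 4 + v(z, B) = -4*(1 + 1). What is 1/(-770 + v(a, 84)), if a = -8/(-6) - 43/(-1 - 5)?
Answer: -1/782 ≈ -0.0012788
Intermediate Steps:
a = 17/2 (a = -8*(-1/6) - 43/((-6*1)) = 4/3 - 43/(-6) = 4/3 - 43*(-1/6) = 4/3 + 43/6 = 17/2 ≈ 8.5000)
v(z, B) = -12 (v(z, B) = -4 - 4*(1 + 1) = -4 - 4*2 = -4 - 8 = -12)
1/(-770 + v(a, 84)) = 1/(-770 - 12) = 1/(-782) = -1/782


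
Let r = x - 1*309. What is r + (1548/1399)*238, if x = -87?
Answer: -185580/1399 ≈ -132.65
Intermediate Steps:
r = -396 (r = -87 - 1*309 = -87 - 309 = -396)
r + (1548/1399)*238 = -396 + (1548/1399)*238 = -396 + 368424/1399 = -185580/1399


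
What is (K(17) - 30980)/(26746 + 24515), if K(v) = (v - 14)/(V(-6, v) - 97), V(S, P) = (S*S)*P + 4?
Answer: -1786513/2956051 ≈ -0.60436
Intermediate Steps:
V(S, P) = 4 + P*S² (V(S, P) = S²*P + 4 = P*S² + 4 = 4 + P*S²)
K(v) = (-14 + v)/(-93 + 36*v) (K(v) = (v - 14)/((4 + v*(-6)²) - 97) = (-14 + v)/((4 + v*36) - 97) = (-14 + v)/((4 + 36*v) - 97) = (-14 + v)/(-93 + 36*v))
(K(17) - 30980)/(26746 + 24515) = ((-14 + 17)/(3*(-31 + 12*17)) - 30980)/(26746 + 24515) = ((⅓)*3/(-31 + 204) - 30980)/51261 = ((⅓)*3/173 - 30980)*(1/51261) = ((⅓)*(1/173)*3 - 30980)*(1/51261) = (1/173 - 30980)*(1/51261) = -5359539/173*1/51261 = -1786513/2956051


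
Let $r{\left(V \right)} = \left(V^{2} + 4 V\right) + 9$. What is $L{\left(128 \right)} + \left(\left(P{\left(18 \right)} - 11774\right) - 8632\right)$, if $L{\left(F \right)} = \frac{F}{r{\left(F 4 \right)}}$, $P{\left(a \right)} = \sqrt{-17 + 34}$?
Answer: $- \frac{5391285478}{264201} + \sqrt{17} \approx -20402.0$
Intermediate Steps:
$P{\left(a \right)} = \sqrt{17}$
$r{\left(V \right)} = 9 + V^{2} + 4 V$
$L{\left(F \right)} = \frac{F}{9 + 16 F + 16 F^{2}}$ ($L{\left(F \right)} = \frac{F}{9 + \left(F 4\right)^{2} + 4 F 4} = \frac{F}{9 + \left(4 F\right)^{2} + 4 \cdot 4 F} = \frac{F}{9 + 16 F^{2} + 16 F} = \frac{F}{9 + 16 F + 16 F^{2}}$)
$L{\left(128 \right)} + \left(\left(P{\left(18 \right)} - 11774\right) - 8632\right) = \frac{128}{9 + 16 \cdot 128 + 16 \cdot 128^{2}} - \left(20406 - \sqrt{17}\right) = \frac{128}{9 + 2048 + 16 \cdot 16384} - \left(20406 - \sqrt{17}\right) = \frac{128}{9 + 2048 + 262144} - \left(20406 - \sqrt{17}\right) = \frac{128}{264201} - \left(20406 - \sqrt{17}\right) = - \frac{5391285478}{264201} + \sqrt{17}$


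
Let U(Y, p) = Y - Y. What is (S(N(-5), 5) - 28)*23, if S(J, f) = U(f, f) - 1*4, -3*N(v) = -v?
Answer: -736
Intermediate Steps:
N(v) = v/3 (N(v) = -(-1)*v/3 = v/3)
U(Y, p) = 0
S(J, f) = -4 (S(J, f) = 0 - 1*4 = 0 - 4 = -4)
(S(N(-5), 5) - 28)*23 = (-4 - 28)*23 = -32*23 = -736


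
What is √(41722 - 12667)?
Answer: √29055 ≈ 170.46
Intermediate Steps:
√(41722 - 12667) = √29055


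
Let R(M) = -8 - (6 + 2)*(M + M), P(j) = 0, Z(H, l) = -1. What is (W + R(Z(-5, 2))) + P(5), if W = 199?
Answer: 207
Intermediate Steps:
R(M) = -8 - 16*M (R(M) = -8 - 8*2*M = -8 - 16*M)
(W + R(Z(-5, 2))) + P(5) = (199 + (-8 - 16*(-1))) + 0 = (199 + (-8 + 16)) + 0 = (199 + 8) + 0 = 207 + 0 = 207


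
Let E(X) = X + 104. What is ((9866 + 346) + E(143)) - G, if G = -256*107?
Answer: 37851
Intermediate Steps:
E(X) = 104 + X
G = -27392
((9866 + 346) + E(143)) - G = ((9866 + 346) + (104 + 143)) - 1*(-27392) = (10212 + 247) + 27392 = 10459 + 27392 = 37851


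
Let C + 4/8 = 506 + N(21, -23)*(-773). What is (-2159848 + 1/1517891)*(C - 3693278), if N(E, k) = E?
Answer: 24319309931878252237/3035782 ≈ 8.0109e+12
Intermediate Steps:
C = -31455/2 (C = -½ + (506 + 21*(-773)) = -½ + (506 - 16233) = -½ - 15727 = -31455/2 ≈ -15728.)
(-2159848 + 1/1517891)*(C - 3693278) = (-2159848 + 1/1517891)*(-31455/2 - 3693278) = (-2159848 + 1/1517891)*(-7418011/2) = -3278413840567/1517891*(-7418011/2) = 24319309931878252237/3035782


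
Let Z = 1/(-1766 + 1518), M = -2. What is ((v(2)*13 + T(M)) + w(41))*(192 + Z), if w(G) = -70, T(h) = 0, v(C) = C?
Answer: -523765/62 ≈ -8447.8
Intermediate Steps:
Z = -1/248 (Z = 1/(-248) = -1/248 ≈ -0.0040323)
((v(2)*13 + T(M)) + w(41))*(192 + Z) = ((2*13 + 0) - 70)*(192 - 1/248) = ((26 + 0) - 70)*(47615/248) = (26 - 70)*(47615/248) = -44*47615/248 = -523765/62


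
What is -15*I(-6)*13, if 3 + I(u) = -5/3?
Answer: 910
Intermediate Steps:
I(u) = -14/3 (I(u) = -3 - 5/3 = -14/3)
-15*I(-6)*13 = -15*(-14/3)*13 = 70*13 = 910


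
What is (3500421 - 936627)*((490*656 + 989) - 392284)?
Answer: -179093829870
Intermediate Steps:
(3500421 - 936627)*((490*656 + 989) - 392284) = 2563794*((321440 + 989) - 392284) = 2563794*(322429 - 392284) = 2563794*(-69855) = -179093829870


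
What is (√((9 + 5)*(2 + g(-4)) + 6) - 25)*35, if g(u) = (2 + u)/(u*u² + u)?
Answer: -875 + 105*√1105/17 ≈ -669.68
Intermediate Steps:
g(u) = (2 + u)/(u + u³) (g(u) = (2 + u)/(u³ + u) = (2 + u)/(u + u³))
(√((9 + 5)*(2 + g(-4)) + 6) - 25)*35 = (√((9 + 5)*(2 + (2 - 4)/(-4 + (-4)³)) + 6) - 25)*35 = (√(14*(2 - 2/(-4 - 64)) + 6) - 25)*35 = (√(14*(2 - 2/(-68)) + 6) - 25)*35 = (√(14*(2 - 1/68*(-2)) + 6) - 25)*35 = (√(14*(2 + 1/34) + 6) - 25)*35 = (√(14*(69/34) + 6) - 25)*35 = (√(483/17 + 6) - 25)*35 = (√(585/17) - 25)*35 = (3*√1105/17 - 25)*35 = (-25 + 3*√1105/17)*35 = -875 + 105*√1105/17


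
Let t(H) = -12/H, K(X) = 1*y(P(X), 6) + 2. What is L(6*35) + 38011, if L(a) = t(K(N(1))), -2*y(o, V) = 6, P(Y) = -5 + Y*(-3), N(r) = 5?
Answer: 38023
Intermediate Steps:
P(Y) = -5 - 3*Y
y(o, V) = -3 (y(o, V) = -1/2*6 = -3)
K(X) = -1 (K(X) = 1*(-3) + 2 = -3 + 2 = -1)
L(a) = 12 (L(a) = -12/(-1) = -12*(-1) = 12)
L(6*35) + 38011 = 12 + 38011 = 38023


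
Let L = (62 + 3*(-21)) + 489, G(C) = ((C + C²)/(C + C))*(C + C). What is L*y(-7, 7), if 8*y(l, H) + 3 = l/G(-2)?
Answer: -793/2 ≈ -396.50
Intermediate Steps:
G(C) = C + C² (G(C) = ((C + C²)/((2*C)))*(2*C) = ((C + C²)*(1/(2*C)))*(2*C) = ((C + C²)/(2*C))*(2*C) = C + C²)
y(l, H) = -3/8 + l/16 (y(l, H) = -3/8 + (l/((-2*(1 - 2))))/8 = -3/8 + (l/((-2*(-1))))/8 = -3/8 + (l/2)/8 = -3/8 + l/16)
L = 488 (L = (62 - 63) + 489 = -1 + 489 = 488)
L*y(-7, 7) = 488*(-3/8 + (1/16)*(-7)) = 488*(-3/8 - 7/16) = 488*(-13/16) = -793/2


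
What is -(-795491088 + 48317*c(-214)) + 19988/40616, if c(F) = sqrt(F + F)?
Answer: 8077416512549/10154 - 96634*I*sqrt(107) ≈ 7.9549e+8 - 9.9959e+5*I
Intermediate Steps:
c(F) = sqrt(2)*sqrt(F) (c(F) = sqrt(2*F) = sqrt(2)*sqrt(F))
-(-795491088 + 48317*c(-214)) + 19988/40616 = -(-795491088 + 96634*I*sqrt(107)) + 19988/40616 = -(-795491088 + 96634*I*sqrt(107)) + 19988*(1/40616) = -(-795491088 + 96634*I*sqrt(107)) + 4997/10154 = -48317*(-16464 + 2*I*sqrt(107)) + 4997/10154 = (795491088 - 96634*I*sqrt(107)) + 4997/10154 = 8077416512549/10154 - 96634*I*sqrt(107)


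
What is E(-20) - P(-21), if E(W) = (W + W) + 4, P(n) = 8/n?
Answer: -748/21 ≈ -35.619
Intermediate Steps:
E(W) = 4 + 2*W (E(W) = 2*W + 4 = 4 + 2*W)
E(-20) - P(-21) = (4 + 2*(-20)) - 8/(-21) = (4 - 40) - 8*(-1)/21 = -36 - 1*(-8/21) = -36 + 8/21 = -748/21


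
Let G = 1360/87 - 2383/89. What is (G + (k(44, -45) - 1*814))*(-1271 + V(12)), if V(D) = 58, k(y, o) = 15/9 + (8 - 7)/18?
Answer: 46402692731/46458 ≈ 9.9881e+5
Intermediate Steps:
G = -86281/7743 (G = 1360*(1/87) - 2383*1/89 = 1360/87 - 2383/89 = -86281/7743 ≈ -11.143)
k(y, o) = 31/18 (k(y, o) = 15*(1/9) + 1*(1/18) = 5/3 + 1/18 = 31/18)
(G + (k(44, -45) - 1*814))*(-1271 + V(12)) = (-86281/7743 + (31/18 - 1*814))*(-1271 + 58) = (-86281/7743 + (31/18 - 814))*(-1213) = (-86281/7743 - 14621/18)*(-1213) = -38254487/46458*(-1213) = 46402692731/46458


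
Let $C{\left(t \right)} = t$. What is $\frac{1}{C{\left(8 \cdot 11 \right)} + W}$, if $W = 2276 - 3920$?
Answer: $- \frac{1}{1556} \approx -0.00064267$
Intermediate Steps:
$W = -1644$ ($W = 2276 - 3920 = -1644$)
$\frac{1}{C{\left(8 \cdot 11 \right)} + W} = \frac{1}{8 \cdot 11 - 1644} = \frac{1}{88 - 1644} = \frac{1}{-1556} = - \frac{1}{1556}$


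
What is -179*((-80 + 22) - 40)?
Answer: 17542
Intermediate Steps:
-179*((-80 + 22) - 40) = -179*(-58 - 40) = -179*(-98) = 17542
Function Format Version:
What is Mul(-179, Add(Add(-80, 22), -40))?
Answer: 17542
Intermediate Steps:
Mul(-179, Add(Add(-80, 22), -40)) = Mul(-179, Add(-58, -40)) = Mul(-179, -98) = 17542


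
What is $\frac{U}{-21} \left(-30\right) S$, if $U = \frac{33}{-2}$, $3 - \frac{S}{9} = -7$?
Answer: $- \frac{14850}{7} \approx -2121.4$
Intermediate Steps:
$S = 90$ ($S = 27 - -63 = 27 + 63 = 90$)
$U = - \frac{33}{2}$ ($U = 33 \left(- \frac{1}{2}\right) = - \frac{33}{2} \approx -16.5$)
$\frac{U}{-21} \left(-30\right) S = - \frac{33}{2 \left(-21\right)} \left(-30\right) 90 = \left(- \frac{33}{2}\right) \left(- \frac{1}{21}\right) \left(-30\right) 90 = \frac{11}{14} \left(-30\right) 90 = \left(- \frac{165}{7}\right) 90 = - \frac{14850}{7}$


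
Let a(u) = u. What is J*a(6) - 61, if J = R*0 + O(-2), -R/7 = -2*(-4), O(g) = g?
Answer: -73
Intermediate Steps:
R = -56 (R = -(-14)*(-4) = -7*8 = -56)
J = -2 (J = -56*0 - 2 = 0 - 2 = -2)
J*a(6) - 61 = -2*6 - 61 = -12 - 61 = -73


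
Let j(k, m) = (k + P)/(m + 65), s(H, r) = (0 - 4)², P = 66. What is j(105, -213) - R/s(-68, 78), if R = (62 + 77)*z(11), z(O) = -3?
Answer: 14745/592 ≈ 24.907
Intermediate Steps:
R = -417 (R = (62 + 77)*(-3) = 139*(-3) = -417)
s(H, r) = 16 (s(H, r) = (-4)² = 16)
j(k, m) = (66 + k)/(65 + m) (j(k, m) = (k + 66)/(m + 65) = (66 + k)/(65 + m))
j(105, -213) - R/s(-68, 78) = (66 + 105)/(65 - 213) - (-417)/16 = 171/(-148) - (-417)/16 = -1/148*171 - 1*(-417/16) = -171/148 + 417/16 = 14745/592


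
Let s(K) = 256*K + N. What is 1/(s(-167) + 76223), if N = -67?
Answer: 1/33404 ≈ 2.9937e-5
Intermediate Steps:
s(K) = -67 + 256*K (s(K) = 256*K - 67 = -67 + 256*K)
1/(s(-167) + 76223) = 1/((-67 + 256*(-167)) + 76223) = 1/((-67 - 42752) + 76223) = 1/(-42819 + 76223) = 1/33404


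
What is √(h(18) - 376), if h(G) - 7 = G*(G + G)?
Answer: 3*√31 ≈ 16.703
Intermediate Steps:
h(G) = 7 + 2*G² (h(G) = 7 + G*(G + G) = 7 + G*(2*G) = 7 + 2*G²)
√(h(18) - 376) = √((7 + 2*18²) - 376) = √((7 + 2*324) - 376) = √((7 + 648) - 376) = √(655 - 376) = √279 = 3*√31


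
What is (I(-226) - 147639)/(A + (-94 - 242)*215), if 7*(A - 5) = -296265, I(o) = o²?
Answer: 675941/801910 ≈ 0.84291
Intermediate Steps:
A = -296230/7 (A = 5 + (⅐)*(-296265) = 5 - 296265/7 = -296230/7 ≈ -42319.)
(I(-226) - 147639)/(A + (-94 - 242)*215) = ((-226)² - 147639)/(-296230/7 + (-94 - 242)*215) = (51076 - 147639)/(-296230/7 - 336*215) = -96563/(-296230/7 - 72240) = -96563/(-801910/7) = -96563*(-7/801910) = 675941/801910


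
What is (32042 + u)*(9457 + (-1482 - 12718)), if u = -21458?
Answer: -50199912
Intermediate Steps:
(32042 + u)*(9457 + (-1482 - 12718)) = (32042 - 21458)*(9457 + (-1482 - 12718)) = 10584*(9457 - 14200) = 10584*(-4743) = -50199912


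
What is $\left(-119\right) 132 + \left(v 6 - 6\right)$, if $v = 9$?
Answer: $-15660$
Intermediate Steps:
$\left(-119\right) 132 + \left(v 6 - 6\right) = \left(-119\right) 132 + \left(9 \cdot 6 - 6\right) = -15708 + \left(54 - 6\right) = -15708 + 48 = -15660$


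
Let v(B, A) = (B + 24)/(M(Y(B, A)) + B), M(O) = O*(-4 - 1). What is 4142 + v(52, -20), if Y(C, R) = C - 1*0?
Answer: 215365/52 ≈ 4141.6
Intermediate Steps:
Y(C, R) = C (Y(C, R) = C + 0 = C)
M(O) = -5*O (M(O) = O*(-5) = -5*O)
v(B, A) = -(24 + B)/(4*B) (v(B, A) = (B + 24)/(-5*B + B) = (24 + B)/((-4*B)) = (24 + B)*(-1/(4*B)) = -(24 + B)/(4*B))
4142 + v(52, -20) = 4142 + (¼)*(-24 - 1*52)/52 = 4142 + (¼)*(1/52)*(-24 - 52) = 4142 + (¼)*(1/52)*(-76) = 4142 - 19/52 = 215365/52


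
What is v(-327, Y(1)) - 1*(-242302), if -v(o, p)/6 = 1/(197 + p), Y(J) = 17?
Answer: 25926311/107 ≈ 2.4230e+5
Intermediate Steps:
v(o, p) = -6/(197 + p)
v(-327, Y(1)) - 1*(-242302) = -6/(197 + 17) - 1*(-242302) = -6/214 + 242302 = -6*1/214 + 242302 = -3/107 + 242302 = 25926311/107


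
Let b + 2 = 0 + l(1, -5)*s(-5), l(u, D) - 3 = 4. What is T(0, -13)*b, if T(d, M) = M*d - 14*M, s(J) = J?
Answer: -6734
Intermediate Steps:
l(u, D) = 7 (l(u, D) = 3 + 4 = 7)
b = -37 (b = -2 + (0 + 7*(-5)) = -2 + (0 - 35) = -2 - 35 = -37)
T(d, M) = -14*M + M*d
T(0, -13)*b = -13*(-14 + 0)*(-37) = -13*(-14)*(-37) = 182*(-37) = -6734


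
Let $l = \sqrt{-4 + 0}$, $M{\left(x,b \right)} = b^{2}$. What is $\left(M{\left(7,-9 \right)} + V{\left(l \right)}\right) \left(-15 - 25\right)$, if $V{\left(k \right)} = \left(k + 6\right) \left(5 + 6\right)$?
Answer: $-5880 - 880 i \approx -5880.0 - 880.0 i$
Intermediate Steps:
$l = 2 i$ ($l = \sqrt{-4} = 2 i \approx 2.0 i$)
$V{\left(k \right)} = 66 + 11 k$ ($V{\left(k \right)} = \left(6 + k\right) 11 = 66 + 11 k$)
$\left(M{\left(7,-9 \right)} + V{\left(l \right)}\right) \left(-15 - 25\right) = \left(\left(-9\right)^{2} + \left(66 + 11 \cdot 2 i\right)\right) \left(-15 - 25\right) = \left(81 + \left(66 + 22 i\right)\right) \left(-15 - 25\right) = \left(147 + 22 i\right) \left(-40\right) = -5880 - 880 i$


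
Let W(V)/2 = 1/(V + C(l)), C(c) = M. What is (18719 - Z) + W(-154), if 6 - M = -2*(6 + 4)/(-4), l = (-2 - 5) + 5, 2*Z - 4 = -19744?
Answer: 4374115/153 ≈ 28589.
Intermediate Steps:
Z = -9870 (Z = 2 + (½)*(-19744) = 2 - 9872 = -9870)
l = -2 (l = -7 + 5 = -2)
M = 1 (M = 6 - (-2)*(6 + 4)/(-4) = 6 - (-2)*10*(-¼) = 6 - (-2)*(-5)/2 = 6 - 1*5 = 6 - 5 = 1)
C(c) = 1
W(V) = 2/(1 + V) (W(V) = 2/(V + 1) = 2/(1 + V))
(18719 - Z) + W(-154) = (18719 - 1*(-9870)) + 2/(1 - 154) = (18719 + 9870) + 2/(-153) = 28589 + 2*(-1/153) = 28589 - 2/153 = 4374115/153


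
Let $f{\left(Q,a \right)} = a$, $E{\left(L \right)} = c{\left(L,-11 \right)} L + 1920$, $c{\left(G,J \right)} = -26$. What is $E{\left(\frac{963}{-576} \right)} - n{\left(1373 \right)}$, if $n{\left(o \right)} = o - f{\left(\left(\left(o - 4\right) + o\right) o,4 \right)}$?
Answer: $\frac{19023}{32} \approx 594.47$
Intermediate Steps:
$E{\left(L \right)} = 1920 - 26 L$ ($E{\left(L \right)} = - 26 L + 1920 = 1920 - 26 L$)
$n{\left(o \right)} = -4 + o$ ($n{\left(o \right)} = o - 4 = -4 + o$)
$E{\left(\frac{963}{-576} \right)} - n{\left(1373 \right)} = \left(1920 - 26 \frac{963}{-576}\right) - \left(-4 + 1373\right) = \left(1920 - 26 \cdot 963 \left(- \frac{1}{576}\right)\right) - 1369 = \left(1920 - - \frac{1391}{32}\right) - 1369 = \left(1920 + \frac{1391}{32}\right) - 1369 = \frac{62831}{32} - 1369 = \frac{19023}{32}$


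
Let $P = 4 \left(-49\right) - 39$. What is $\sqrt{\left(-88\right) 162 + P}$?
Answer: $i \sqrt{14491} \approx 120.38 i$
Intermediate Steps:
$P = -235$ ($P = -196 - 39 = -235$)
$\sqrt{\left(-88\right) 162 + P} = \sqrt{\left(-88\right) 162 - 235} = \sqrt{-14256 - 235} = \sqrt{-14491} = i \sqrt{14491}$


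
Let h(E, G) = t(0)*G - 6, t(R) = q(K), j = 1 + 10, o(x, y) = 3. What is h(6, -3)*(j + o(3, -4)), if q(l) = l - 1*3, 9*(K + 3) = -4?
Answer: 560/3 ≈ 186.67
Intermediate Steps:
K = -31/9 (K = -3 + (1/9)*(-4) = -3 - 4/9 = -31/9 ≈ -3.4444)
j = 11
q(l) = -3 + l (q(l) = l - 3 = -3 + l)
t(R) = -58/9 (t(R) = -3 - 31/9 = -58/9)
h(E, G) = -6 - 58*G/9 (h(E, G) = -58*G/9 - 6 = -6 - 58*G/9)
h(6, -3)*(j + o(3, -4)) = (-6 - 58/9*(-3))*(11 + 3) = (-6 + 58/3)*14 = (40/3)*14 = 560/3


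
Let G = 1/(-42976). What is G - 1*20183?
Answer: -867384609/42976 ≈ -20183.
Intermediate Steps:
G = -1/42976 ≈ -2.3269e-5
G - 1*20183 = -1/42976 - 1*20183 = -1/42976 - 20183 = -867384609/42976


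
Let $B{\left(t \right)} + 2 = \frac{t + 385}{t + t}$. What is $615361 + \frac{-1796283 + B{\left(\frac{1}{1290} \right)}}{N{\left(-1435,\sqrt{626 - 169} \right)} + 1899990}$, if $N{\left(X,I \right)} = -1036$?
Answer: $\frac{2337081368869}{3797908} \approx 6.1536 \cdot 10^{5}$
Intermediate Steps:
$B{\left(t \right)} = -2 + \frac{385 + t}{2 t}$ ($B{\left(t \right)} = -2 + \frac{t + 385}{t + t} = -2 + \frac{385 + t}{2 t}$)
$615361 + \frac{-1796283 + B{\left(\frac{1}{1290} \right)}}{N{\left(-1435,\sqrt{626 - 169} \right)} + 1899990} = 615361 + \frac{-1796283 + \frac{385 - \frac{3}{1290}}{2 \cdot \frac{1}{1290}}}{-1036 + 1899990} = 615361 + \frac{-1796283 + \frac{\frac{1}{\frac{1}{1290}} \left(385 - \frac{1}{430}\right)}{2}}{1898954} = 615361 + \left(-1796283 + \frac{1}{2} \cdot 1290 \left(385 - \frac{1}{430}\right)\right) \frac{1}{1898954} = 615361 + \left(-1796283 + \frac{1}{2} \cdot 1290 \cdot \frac{165549}{430}\right) \frac{1}{1898954} = 615361 + \left(-1796283 + \frac{496647}{2}\right) \frac{1}{1898954} = 615361 - \frac{3095919}{3797908} = \frac{2337081368869}{3797908}$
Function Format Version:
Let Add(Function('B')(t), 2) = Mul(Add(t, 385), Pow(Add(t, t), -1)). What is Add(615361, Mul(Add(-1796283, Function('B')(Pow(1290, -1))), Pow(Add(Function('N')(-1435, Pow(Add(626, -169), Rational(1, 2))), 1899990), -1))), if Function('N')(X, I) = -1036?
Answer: Rational(2337081368869, 3797908) ≈ 6.1536e+5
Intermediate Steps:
Function('B')(t) = Add(-2, Mul(Rational(1, 2), Pow(t, -1), Add(385, t))) (Function('B')(t) = Add(-2, Mul(Add(t, 385), Pow(Add(t, t), -1))) = Add(-2, Mul(Add(385, t), Pow(Mul(2, t), -1))) = Add(-2, Mul(Add(385, t), Mul(Rational(1, 2), Pow(t, -1)))) = Add(-2, Mul(Rational(1, 2), Pow(t, -1), Add(385, t))))
Add(615361, Mul(Add(-1796283, Function('B')(Pow(1290, -1))), Pow(Add(Function('N')(-1435, Pow(Add(626, -169), Rational(1, 2))), 1899990), -1))) = Add(615361, Mul(Add(-1796283, Mul(Rational(1, 2), Pow(Pow(1290, -1), -1), Add(385, Mul(-3, Pow(1290, -1))))), Pow(Add(-1036, 1899990), -1))) = Add(615361, Mul(Add(-1796283, Mul(Rational(1, 2), Pow(Rational(1, 1290), -1), Add(385, Mul(-3, Rational(1, 1290))))), Pow(1898954, -1))) = Add(615361, Mul(Add(-1796283, Mul(Rational(1, 2), 1290, Add(385, Rational(-1, 430)))), Rational(1, 1898954))) = Add(615361, Mul(Add(-1796283, Mul(Rational(1, 2), 1290, Rational(165549, 430))), Rational(1, 1898954))) = Add(615361, Mul(Add(-1796283, Rational(496647, 2)), Rational(1, 1898954))) = Add(615361, Mul(Rational(-3095919, 2), Rational(1, 1898954))) = Add(615361, Rational(-3095919, 3797908)) = Rational(2337081368869, 3797908)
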